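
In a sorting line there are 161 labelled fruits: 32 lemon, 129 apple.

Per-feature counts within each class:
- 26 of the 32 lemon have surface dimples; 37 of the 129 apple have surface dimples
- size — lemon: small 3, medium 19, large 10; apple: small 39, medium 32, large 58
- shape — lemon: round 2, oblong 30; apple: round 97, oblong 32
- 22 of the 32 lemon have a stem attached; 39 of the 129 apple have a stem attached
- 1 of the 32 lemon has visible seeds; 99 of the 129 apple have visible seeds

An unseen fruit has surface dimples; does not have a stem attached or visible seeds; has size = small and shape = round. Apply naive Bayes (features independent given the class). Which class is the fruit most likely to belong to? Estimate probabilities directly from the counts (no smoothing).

apple

lemon: (32/161) × (26/32) × (3/32) × (2/32) × (10/32) × (31/32) ≈ 0.000286458
apple: (129/161) × (37/129) × (39/129) × (97/129) × (90/129) × (30/129) ≈ 0.00847651
Highest score → apple.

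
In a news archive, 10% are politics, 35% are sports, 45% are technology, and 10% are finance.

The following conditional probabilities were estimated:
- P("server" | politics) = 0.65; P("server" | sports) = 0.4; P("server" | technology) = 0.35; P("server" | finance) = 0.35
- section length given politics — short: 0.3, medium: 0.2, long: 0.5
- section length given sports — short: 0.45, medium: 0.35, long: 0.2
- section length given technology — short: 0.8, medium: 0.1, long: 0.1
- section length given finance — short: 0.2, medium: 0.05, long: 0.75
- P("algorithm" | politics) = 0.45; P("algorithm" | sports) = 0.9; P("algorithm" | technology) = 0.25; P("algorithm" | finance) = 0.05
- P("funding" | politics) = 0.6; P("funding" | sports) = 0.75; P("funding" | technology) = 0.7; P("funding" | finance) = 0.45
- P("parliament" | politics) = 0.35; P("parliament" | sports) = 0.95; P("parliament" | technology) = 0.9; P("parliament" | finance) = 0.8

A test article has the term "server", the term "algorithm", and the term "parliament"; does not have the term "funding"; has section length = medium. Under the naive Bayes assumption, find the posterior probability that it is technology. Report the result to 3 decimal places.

politics: 0.1 × 0.65 × 0.2 × 0.45 × (1−0.6) × 0.35 = 0.000819
sports: 0.35 × 0.4 × 0.35 × 0.9 × (1−0.75) × 0.95 = 0.01047375
technology: 0.45 × 0.35 × 0.1 × 0.25 × (1−0.7) × 0.9 = 0.001063125
finance: 0.1 × 0.35 × 0.05 × 0.05 × (1−0.45) × 0.8 = 0.0000385
P(technology | x) = 0.001063125 / 0.012394375 ≈ 0.086

0.086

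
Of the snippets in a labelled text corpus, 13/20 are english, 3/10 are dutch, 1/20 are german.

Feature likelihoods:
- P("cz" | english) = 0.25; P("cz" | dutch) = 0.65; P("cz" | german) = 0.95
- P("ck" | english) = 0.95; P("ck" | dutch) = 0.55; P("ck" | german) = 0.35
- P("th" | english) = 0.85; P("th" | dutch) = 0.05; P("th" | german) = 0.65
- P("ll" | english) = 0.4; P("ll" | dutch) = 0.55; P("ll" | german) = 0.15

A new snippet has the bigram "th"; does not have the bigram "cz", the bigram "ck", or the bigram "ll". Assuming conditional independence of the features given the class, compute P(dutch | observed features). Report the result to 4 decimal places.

0.0739

english: 0.65 × (1−0.25) × (1−0.95) × 0.85 × (1−0.4) = 0.01243125
dutch: 0.3 × (1−0.65) × (1−0.55) × 0.05 × (1−0.55) = 0.001063125
german: 0.05 × (1−0.95) × (1−0.35) × 0.65 × (1−0.15) = 0.0008978125
P(dutch | x) = 0.001063125 / 0.0143921875 ≈ 0.0739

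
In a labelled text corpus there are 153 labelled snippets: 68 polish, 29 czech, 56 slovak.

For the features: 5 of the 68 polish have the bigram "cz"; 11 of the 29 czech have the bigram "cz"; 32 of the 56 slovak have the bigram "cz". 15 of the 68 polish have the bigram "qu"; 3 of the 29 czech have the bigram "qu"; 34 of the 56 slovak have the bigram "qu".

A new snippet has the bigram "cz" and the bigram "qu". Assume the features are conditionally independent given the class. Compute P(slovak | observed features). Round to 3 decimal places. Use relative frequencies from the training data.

0.897

polish: (68/153) × (5/68) × (15/68) ≈ 0.00720877
czech: (29/153) × (11/29) × (3/29) ≈ 0.00743746
slovak: (56/153) × (32/56) × (34/56) ≈ 0.126984
P(slovak | x) = 0.126984 / 0.14163023 ≈ 0.897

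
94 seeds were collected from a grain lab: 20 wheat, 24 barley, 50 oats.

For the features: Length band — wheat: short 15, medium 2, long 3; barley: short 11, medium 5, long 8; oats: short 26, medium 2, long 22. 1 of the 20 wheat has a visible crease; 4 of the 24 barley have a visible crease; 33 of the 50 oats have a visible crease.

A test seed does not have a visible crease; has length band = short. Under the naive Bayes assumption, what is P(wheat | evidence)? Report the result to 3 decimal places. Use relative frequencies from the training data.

wheat: (20/94) × (15/20) × (19/20) ≈ 0.151596
barley: (24/94) × (11/24) × (20/24) ≈ 0.0975177
oats: (50/94) × (26/50) × (17/50) ≈ 0.0940426
P(wheat | x) = 0.151596 / 0.3431563 ≈ 0.442

0.442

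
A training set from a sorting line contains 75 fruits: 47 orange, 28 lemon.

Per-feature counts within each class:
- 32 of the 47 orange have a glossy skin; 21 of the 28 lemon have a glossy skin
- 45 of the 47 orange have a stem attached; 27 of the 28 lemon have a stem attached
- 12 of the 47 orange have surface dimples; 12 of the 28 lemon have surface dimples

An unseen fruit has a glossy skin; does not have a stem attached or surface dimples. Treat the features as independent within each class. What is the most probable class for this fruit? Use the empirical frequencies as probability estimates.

orange

orange: (47/75) × (32/47) × (2/47) × (35/47) ≈ 0.0135204
lemon: (28/75) × (21/28) × (1/28) × (16/28) ≈ 0.00571429
Highest score → orange.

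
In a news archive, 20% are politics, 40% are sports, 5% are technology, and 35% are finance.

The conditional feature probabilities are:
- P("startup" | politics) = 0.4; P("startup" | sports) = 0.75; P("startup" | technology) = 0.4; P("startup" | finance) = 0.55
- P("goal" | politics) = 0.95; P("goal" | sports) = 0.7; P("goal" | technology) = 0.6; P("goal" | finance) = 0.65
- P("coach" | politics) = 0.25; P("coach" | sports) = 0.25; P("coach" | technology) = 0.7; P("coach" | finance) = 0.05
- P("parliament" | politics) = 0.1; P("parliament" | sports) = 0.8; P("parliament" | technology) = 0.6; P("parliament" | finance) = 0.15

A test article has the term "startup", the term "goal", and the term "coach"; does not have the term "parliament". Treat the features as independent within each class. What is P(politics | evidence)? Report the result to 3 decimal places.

0.471

politics: 0.2 × 0.4 × 0.95 × 0.25 × (1−0.1) = 0.0171
sports: 0.4 × 0.75 × 0.7 × 0.25 × (1−0.8) = 0.0105
technology: 0.05 × 0.4 × 0.6 × 0.7 × (1−0.6) = 0.00336
finance: 0.35 × 0.55 × 0.65 × 0.05 × (1−0.15) = 0.0053178125
P(politics | x) = 0.0171 / 0.0362778125 ≈ 0.471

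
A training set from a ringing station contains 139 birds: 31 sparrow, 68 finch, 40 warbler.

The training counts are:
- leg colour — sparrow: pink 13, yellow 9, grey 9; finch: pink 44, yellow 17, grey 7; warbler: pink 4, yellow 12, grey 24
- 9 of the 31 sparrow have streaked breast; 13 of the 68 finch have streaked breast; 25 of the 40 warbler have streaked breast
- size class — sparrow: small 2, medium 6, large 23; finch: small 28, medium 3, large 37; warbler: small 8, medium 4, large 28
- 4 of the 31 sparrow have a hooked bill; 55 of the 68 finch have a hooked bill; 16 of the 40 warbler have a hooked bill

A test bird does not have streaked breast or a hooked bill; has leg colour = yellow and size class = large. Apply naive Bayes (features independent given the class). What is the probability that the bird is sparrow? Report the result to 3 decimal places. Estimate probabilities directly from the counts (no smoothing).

0.554

sparrow: (31/139) × (9/31) × (22/31) × (23/31) × (27/31) ≈ 0.0296932
finch: (68/139) × (17/68) × (55/68) × (37/68) × (13/68) ≈ 0.01029
warbler: (40/139) × (12/40) × (15/40) × (28/40) × (24/40) ≈ 0.0135971
P(sparrow | x) = 0.0296932 / 0.0535803 ≈ 0.554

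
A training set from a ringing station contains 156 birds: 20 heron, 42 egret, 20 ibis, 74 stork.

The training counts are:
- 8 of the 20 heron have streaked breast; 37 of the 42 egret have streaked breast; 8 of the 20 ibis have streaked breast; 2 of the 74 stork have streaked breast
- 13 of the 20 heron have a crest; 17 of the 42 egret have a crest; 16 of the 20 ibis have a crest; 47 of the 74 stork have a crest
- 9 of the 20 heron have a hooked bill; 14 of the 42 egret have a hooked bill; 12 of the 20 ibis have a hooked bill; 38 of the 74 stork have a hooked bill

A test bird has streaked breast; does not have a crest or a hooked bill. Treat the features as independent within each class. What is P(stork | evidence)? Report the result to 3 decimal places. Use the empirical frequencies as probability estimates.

0.021

heron: (20/156) × (8/20) × (7/20) × (11/20) ≈ 0.00987179
egret: (42/156) × (37/42) × (25/42) × (28/42) ≈ 0.0941188
ibis: (20/156) × (8/20) × (4/20) × (8/20) ≈ 0.00410256
stork: (74/156) × (2/74) × (27/74) × (36/74) ≈ 0.00227566
P(stork | x) = 0.00227566 / 0.11036881 ≈ 0.021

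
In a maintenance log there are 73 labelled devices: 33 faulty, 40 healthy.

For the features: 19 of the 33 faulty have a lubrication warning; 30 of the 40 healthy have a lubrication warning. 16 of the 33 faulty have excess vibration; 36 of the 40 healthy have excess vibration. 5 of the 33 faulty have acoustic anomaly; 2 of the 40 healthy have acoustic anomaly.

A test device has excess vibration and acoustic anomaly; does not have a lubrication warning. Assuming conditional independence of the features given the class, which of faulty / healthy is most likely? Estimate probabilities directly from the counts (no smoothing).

faulty: (33/73) × (14/33) × (16/33) × (5/33) ≈ 0.0140886
healthy: (40/73) × (10/40) × (36/40) × (2/40) ≈ 0.00616438
Highest score → faulty.

faulty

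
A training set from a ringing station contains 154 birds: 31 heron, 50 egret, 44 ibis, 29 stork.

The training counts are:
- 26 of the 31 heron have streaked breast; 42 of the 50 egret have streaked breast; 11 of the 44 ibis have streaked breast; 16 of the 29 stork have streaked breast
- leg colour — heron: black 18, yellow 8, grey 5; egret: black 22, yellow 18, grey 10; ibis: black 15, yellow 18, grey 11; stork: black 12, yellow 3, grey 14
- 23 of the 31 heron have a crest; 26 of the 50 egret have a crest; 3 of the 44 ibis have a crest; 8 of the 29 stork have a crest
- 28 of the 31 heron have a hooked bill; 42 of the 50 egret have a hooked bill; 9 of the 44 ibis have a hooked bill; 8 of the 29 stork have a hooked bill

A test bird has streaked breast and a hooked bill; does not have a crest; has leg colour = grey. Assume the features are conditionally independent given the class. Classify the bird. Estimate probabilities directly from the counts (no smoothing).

egret

heron: (31/154) × (26/31) × (5/31) × (8/31) × (28/31) ≈ 0.00634725
egret: (50/154) × (42/50) × (10/50) × (24/50) × (42/50) ≈ 0.0219927
ibis: (44/154) × (11/44) × (11/44) × (41/44) × (9/44) ≈ 0.00340356
stork: (29/154) × (16/29) × (14/29) × (21/29) × (8/29) ≈ 0.0100194
Highest score → egret.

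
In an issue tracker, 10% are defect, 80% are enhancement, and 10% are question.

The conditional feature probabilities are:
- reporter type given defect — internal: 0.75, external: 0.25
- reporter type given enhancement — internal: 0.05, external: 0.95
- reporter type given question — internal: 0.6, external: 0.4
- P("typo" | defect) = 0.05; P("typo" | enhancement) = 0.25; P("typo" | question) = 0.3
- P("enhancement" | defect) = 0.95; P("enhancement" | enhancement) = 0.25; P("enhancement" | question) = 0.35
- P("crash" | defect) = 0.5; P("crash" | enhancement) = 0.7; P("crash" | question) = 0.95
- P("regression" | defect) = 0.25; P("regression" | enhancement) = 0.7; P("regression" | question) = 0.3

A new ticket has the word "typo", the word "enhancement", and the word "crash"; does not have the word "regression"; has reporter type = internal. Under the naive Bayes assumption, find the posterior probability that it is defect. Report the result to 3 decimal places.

0.221

defect: 0.1 × 0.75 × 0.05 × 0.95 × 0.5 × (1−0.25) = 0.0013359375
enhancement: 0.8 × 0.05 × 0.25 × 0.25 × 0.7 × (1−0.7) = 0.000525
question: 0.1 × 0.6 × 0.3 × 0.35 × 0.95 × (1−0.3) = 0.0041895
P(defect | x) = 0.0013359375 / 0.0060504375 ≈ 0.221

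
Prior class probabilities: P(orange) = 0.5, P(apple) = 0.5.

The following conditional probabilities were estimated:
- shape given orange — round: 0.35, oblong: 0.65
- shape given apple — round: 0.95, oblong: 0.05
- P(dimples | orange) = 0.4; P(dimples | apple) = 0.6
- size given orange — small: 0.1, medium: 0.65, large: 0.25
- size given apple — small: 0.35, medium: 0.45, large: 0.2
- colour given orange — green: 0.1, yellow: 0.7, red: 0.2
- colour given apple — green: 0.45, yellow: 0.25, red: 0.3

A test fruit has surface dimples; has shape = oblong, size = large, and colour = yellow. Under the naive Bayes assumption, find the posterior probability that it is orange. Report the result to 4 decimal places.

orange: 0.5 × 0.65 × 0.4 × 0.25 × 0.7 = 0.02275
apple: 0.5 × 0.05 × 0.6 × 0.2 × 0.25 = 0.00075
P(orange | x) = 0.02275 / 0.0235 ≈ 0.9681

0.9681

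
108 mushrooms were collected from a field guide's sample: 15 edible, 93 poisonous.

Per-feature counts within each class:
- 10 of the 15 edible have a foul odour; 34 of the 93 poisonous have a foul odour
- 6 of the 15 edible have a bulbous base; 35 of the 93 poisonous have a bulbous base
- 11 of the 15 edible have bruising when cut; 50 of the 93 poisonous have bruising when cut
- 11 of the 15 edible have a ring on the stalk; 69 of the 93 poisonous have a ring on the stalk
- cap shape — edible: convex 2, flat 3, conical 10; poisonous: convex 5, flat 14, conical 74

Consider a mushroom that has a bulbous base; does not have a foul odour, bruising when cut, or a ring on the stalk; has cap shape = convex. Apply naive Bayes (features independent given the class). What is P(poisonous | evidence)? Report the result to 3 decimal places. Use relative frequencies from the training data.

0.883

edible: (15/108) × (5/15) × (6/15) × (4/15) × (4/15) × (2/15) ≈ 0.000175583
poisonous: (93/108) × (59/93) × (35/93) × (43/93) × (24/93) × (5/93) ≈ 0.00131891
P(poisonous | x) = 0.00131891 / 0.001494493 ≈ 0.883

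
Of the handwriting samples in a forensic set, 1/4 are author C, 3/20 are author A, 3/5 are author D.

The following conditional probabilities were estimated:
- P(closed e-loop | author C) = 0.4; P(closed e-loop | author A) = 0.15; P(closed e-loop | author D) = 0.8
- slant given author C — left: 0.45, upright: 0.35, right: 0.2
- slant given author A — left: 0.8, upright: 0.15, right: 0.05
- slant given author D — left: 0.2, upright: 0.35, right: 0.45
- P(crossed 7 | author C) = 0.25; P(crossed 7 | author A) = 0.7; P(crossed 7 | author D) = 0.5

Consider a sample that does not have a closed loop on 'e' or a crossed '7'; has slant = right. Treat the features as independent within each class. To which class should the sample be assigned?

author C: 0.25 × (1−0.4) × 0.2 × (1−0.25) = 0.0225
author A: 0.15 × (1−0.15) × 0.05 × (1−0.7) = 0.0019125
author D: 0.6 × (1−0.8) × 0.45 × (1−0.5) = 0.027
Highest score → author D.

author D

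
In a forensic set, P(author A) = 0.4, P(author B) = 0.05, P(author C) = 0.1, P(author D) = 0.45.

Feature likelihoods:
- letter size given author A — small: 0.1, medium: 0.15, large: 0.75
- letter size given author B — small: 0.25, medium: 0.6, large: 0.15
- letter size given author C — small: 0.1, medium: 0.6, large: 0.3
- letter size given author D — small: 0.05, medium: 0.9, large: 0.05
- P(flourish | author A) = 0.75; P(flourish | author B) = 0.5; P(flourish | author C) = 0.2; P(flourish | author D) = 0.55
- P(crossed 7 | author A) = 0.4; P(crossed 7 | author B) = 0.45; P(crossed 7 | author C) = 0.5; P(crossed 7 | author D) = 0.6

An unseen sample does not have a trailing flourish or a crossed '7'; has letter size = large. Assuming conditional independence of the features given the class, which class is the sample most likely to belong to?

author A: 0.4 × 0.75 × (1−0.75) × (1−0.4) = 0.045
author B: 0.05 × 0.15 × (1−0.5) × (1−0.45) = 0.0020625
author C: 0.1 × 0.3 × (1−0.2) × (1−0.5) = 0.012
author D: 0.45 × 0.05 × (1−0.55) × (1−0.6) = 0.00405
Highest score → author A.

author A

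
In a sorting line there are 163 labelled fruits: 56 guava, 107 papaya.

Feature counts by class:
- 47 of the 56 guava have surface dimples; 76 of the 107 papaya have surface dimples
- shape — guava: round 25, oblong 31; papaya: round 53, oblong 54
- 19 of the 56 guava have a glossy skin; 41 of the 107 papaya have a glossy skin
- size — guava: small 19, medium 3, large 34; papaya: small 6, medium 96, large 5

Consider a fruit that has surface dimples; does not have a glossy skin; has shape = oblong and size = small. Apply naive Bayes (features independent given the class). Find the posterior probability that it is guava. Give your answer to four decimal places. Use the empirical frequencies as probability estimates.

0.8147

guava: (56/163) × (47/56) × (31/56) × (37/56) × (19/56) ≈ 0.0357819
papaya: (107/163) × (76/107) × (54/107) × (66/107) × (6/107) ≈ 0.00813886
P(guava | x) = 0.0357819 / 0.04392076 ≈ 0.8147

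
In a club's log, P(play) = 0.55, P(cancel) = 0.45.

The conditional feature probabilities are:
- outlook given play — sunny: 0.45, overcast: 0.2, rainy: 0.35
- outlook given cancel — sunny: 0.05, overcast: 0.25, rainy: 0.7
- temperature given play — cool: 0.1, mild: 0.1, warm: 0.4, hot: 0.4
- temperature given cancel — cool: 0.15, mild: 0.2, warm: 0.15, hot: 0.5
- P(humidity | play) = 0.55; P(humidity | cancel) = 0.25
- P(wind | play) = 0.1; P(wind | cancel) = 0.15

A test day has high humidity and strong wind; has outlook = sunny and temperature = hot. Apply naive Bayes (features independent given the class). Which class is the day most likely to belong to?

play: 0.55 × 0.45 × 0.4 × 0.55 × 0.1 = 0.005445
cancel: 0.45 × 0.05 × 0.5 × 0.25 × 0.15 = 0.000421875
Highest score → play.

play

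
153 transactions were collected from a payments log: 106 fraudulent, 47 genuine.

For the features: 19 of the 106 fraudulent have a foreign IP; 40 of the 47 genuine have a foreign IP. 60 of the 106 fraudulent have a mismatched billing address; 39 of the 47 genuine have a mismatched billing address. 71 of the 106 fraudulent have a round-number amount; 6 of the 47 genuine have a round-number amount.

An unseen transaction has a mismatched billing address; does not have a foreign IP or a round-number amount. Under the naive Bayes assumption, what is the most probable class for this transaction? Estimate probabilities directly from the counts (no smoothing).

fraudulent: (106/153) × (87/106) × (60/106) × (35/106) ≈ 0.106276
genuine: (47/153) × (7/47) × (39/47) × (41/47) ≈ 0.0331176
Highest score → fraudulent.

fraudulent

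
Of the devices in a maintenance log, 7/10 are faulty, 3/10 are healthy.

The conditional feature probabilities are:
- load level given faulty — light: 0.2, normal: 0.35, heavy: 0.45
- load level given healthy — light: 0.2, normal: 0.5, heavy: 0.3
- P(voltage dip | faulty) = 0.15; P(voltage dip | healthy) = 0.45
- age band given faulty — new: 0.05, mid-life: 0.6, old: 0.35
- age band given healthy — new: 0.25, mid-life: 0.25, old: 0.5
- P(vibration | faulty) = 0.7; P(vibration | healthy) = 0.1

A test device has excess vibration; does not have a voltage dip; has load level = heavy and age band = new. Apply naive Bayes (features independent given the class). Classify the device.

faulty: 0.7 × 0.45 × (1−0.15) × 0.05 × 0.7 = 0.00937125
healthy: 0.3 × 0.3 × (1−0.45) × 0.25 × 0.1 = 0.0012375
Highest score → faulty.

faulty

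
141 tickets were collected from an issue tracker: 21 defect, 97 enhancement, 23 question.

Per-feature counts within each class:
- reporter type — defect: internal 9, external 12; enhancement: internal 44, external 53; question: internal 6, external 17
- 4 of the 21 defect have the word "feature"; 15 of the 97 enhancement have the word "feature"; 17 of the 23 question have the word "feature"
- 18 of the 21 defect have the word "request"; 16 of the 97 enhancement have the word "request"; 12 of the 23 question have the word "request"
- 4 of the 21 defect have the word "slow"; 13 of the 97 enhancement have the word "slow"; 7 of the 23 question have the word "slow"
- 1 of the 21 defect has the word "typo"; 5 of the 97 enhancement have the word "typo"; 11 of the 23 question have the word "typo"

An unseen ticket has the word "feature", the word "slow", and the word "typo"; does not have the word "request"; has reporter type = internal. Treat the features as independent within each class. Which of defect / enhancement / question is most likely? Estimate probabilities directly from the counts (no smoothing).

question

defect: (21/141) × (9/21) × (4/21) × (3/21) × (4/21) × (1/21) ≈ 0.0000157539
enhancement: (97/141) × (44/97) × (15/97) × (81/97) × (13/97) × (5/97) ≈ 0.000278379
question: (23/141) × (6/23) × (17/23) × (11/23) × (7/23) × (11/23) ≈ 0.00218954
Highest score → question.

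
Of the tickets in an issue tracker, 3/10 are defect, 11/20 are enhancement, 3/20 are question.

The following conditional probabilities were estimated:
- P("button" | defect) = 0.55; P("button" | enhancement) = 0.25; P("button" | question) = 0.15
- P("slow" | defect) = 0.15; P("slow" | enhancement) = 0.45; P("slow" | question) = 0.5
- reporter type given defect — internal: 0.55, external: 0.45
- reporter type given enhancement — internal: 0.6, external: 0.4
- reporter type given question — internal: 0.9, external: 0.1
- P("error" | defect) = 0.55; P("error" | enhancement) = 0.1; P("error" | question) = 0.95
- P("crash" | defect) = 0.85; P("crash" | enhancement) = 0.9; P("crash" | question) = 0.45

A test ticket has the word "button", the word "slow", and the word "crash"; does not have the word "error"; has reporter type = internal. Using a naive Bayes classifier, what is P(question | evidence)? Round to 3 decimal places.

0.006

defect: 0.3 × 0.55 × 0.15 × 0.55 × (1−0.55) × 0.85 = 0.00520678125
enhancement: 0.55 × 0.25 × 0.45 × 0.6 × (1−0.1) × 0.9 = 0.03007125
question: 0.15 × 0.15 × 0.5 × 0.9 × (1−0.95) × 0.45 = 0.0002278125
P(question | x) = 0.0002278125 / 0.03550584375 ≈ 0.006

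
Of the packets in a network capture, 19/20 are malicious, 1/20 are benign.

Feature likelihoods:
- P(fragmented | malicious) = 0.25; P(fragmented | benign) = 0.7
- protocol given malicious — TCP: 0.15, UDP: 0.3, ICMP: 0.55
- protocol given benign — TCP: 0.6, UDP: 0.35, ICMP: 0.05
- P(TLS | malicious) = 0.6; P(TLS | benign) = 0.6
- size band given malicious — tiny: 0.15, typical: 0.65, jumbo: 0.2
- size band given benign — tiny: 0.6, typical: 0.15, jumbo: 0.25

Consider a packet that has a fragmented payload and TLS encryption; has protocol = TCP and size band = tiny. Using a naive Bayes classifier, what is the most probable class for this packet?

malicious: 0.95 × 0.25 × 0.15 × 0.6 × 0.15 = 0.00320625
benign: 0.05 × 0.7 × 0.6 × 0.6 × 0.6 = 0.00756
Highest score → benign.

benign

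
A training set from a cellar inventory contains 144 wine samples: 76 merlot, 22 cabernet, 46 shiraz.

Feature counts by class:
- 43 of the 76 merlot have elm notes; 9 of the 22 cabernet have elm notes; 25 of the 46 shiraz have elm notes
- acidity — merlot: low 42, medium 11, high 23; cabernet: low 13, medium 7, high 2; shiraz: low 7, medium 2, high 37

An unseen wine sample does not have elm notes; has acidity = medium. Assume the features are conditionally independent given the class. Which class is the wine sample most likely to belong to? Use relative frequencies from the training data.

merlot: (76/144) × (33/76) × (11/76) ≈ 0.0331689
cabernet: (22/144) × (13/22) × (7/22) ≈ 0.0287247
shiraz: (46/144) × (21/46) × (2/46) ≈ 0.00634058
Highest score → merlot.

merlot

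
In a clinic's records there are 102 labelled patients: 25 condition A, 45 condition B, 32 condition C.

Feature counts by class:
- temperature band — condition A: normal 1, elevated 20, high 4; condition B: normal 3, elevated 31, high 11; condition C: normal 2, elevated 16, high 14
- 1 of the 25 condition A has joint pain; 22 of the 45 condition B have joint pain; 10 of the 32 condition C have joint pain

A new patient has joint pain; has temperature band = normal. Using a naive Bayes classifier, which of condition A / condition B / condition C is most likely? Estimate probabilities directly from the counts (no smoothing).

condition B

condition A: (25/102) × (1/25) × (1/25) ≈ 0.000392157
condition B: (45/102) × (3/45) × (22/45) ≈ 0.0143791
condition C: (32/102) × (2/32) × (10/32) ≈ 0.00612745
Highest score → condition B.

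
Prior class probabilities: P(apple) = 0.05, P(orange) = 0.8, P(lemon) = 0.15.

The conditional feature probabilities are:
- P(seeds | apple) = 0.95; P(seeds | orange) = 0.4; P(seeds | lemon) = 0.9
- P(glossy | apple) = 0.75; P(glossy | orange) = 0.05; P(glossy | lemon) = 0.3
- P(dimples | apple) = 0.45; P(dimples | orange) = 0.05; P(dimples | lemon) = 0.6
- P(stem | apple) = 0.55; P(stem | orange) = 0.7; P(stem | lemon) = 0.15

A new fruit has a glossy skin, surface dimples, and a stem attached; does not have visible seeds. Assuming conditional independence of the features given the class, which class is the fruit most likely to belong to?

orange

apple: 0.05 × (1−0.95) × 0.75 × 0.45 × 0.55 = 0.0004640625
orange: 0.8 × (1−0.4) × 0.05 × 0.05 × 0.7 = 0.00084
lemon: 0.15 × (1−0.9) × 0.3 × 0.6 × 0.15 = 0.000405
Highest score → orange.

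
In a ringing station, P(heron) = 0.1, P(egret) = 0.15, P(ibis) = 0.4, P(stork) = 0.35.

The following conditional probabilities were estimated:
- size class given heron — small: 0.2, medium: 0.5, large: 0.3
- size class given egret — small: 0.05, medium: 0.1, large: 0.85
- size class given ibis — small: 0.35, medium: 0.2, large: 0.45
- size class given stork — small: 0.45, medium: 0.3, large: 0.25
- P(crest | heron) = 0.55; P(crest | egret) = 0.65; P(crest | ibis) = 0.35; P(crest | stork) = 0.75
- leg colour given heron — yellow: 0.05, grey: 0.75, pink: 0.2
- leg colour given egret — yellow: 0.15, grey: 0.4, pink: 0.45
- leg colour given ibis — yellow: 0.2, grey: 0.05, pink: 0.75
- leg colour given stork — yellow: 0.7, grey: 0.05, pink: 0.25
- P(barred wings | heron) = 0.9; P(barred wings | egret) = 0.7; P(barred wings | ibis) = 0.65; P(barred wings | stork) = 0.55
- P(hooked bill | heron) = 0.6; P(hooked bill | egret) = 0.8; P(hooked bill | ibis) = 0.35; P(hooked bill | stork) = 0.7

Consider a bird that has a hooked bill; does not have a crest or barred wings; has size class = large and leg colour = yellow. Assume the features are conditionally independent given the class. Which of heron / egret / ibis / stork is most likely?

stork

heron: 0.1 × 0.3 × (1−0.55) × 0.05 × (1−0.9) × 0.6 = 0.0000405
egret: 0.15 × 0.85 × (1−0.65) × 0.15 × (1−0.7) × 0.8 = 0.0016065
ibis: 0.4 × 0.45 × (1−0.35) × 0.2 × (1−0.65) × 0.35 = 0.0028665
stork: 0.35 × 0.25 × (1−0.75) × 0.7 × (1−0.55) × 0.7 = 0.0048234375
Highest score → stork.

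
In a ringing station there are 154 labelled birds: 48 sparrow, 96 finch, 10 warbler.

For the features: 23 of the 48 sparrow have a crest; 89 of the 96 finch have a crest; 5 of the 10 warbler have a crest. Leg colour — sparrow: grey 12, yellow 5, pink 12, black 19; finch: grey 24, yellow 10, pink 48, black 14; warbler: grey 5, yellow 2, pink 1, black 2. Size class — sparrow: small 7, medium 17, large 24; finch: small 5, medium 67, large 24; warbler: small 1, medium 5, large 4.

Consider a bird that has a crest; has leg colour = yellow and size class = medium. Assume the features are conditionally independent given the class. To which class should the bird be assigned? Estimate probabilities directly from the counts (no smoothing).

sparrow: (48/154) × (23/48) × (5/48) × (17/48) ≈ 0.0055099
finch: (96/154) × (89/96) × (10/96) × (67/96) ≈ 0.0420147
warbler: (10/154) × (5/10) × (2/10) × (5/10) ≈ 0.00324675
Highest score → finch.

finch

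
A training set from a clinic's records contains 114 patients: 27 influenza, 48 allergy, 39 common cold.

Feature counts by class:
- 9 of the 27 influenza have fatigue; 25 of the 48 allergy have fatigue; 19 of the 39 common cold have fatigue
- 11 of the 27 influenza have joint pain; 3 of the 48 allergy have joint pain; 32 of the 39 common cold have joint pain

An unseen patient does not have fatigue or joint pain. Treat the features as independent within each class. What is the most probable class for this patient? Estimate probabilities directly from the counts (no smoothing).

allergy

influenza: (27/114) × (18/27) × (16/27) ≈ 0.0935673
allergy: (48/114) × (23/48) × (45/48) ≈ 0.189145
common cold: (39/114) × (20/39) × (7/39) ≈ 0.031489
Highest score → allergy.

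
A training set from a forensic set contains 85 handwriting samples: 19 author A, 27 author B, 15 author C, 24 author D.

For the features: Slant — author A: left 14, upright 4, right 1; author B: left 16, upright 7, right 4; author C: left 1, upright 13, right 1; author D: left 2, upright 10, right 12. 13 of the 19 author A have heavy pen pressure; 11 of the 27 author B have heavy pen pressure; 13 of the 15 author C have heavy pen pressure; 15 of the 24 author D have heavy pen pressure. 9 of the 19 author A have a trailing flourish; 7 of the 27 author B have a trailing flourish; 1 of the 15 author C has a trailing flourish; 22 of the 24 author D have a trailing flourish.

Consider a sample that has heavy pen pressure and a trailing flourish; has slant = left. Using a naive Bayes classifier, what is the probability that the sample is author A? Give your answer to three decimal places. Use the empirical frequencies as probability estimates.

author A: (19/85) × (14/19) × (13/19) × (9/19) ≈ 0.0533811
author B: (27/85) × (16/27) × (11/27) × (7/27) ≈ 0.0198822
author C: (15/85) × (1/15) × (13/15) × (1/15) ≈ 0.000679739
author D: (24/85) × (2/24) × (15/24) × (22/24) ≈ 0.0134804
P(author A | x) = 0.0533811 / 0.087423439 ≈ 0.611

0.611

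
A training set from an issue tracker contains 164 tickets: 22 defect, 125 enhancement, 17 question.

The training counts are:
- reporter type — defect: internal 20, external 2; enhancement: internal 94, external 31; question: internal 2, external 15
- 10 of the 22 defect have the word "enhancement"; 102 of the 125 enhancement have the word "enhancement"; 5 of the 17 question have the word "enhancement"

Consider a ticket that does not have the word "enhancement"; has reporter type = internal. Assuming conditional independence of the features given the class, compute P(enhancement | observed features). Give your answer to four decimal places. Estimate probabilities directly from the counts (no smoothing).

defect: (22/164) × (20/22) × (12/22) ≈ 0.0665188
enhancement: (125/164) × (94/125) × (23/125) ≈ 0.105463
question: (17/164) × (2/17) × (12/17) ≈ 0.00860832
P(enhancement | x) = 0.105463 / 0.18059012 ≈ 0.5840

0.5840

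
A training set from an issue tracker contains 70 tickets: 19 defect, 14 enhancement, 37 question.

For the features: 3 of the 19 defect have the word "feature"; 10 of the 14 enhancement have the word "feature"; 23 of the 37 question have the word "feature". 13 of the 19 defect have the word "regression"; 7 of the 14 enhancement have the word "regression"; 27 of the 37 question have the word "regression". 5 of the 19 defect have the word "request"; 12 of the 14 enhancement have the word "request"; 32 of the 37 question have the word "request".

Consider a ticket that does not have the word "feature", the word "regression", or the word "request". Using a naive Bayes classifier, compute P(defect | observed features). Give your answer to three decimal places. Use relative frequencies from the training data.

defect: (19/70) × (16/19) × (6/19) × (14/19) ≈ 0.0531856
enhancement: (14/70) × (4/14) × (7/14) × (2/14) ≈ 0.00408163
question: (37/70) × (14/37) × (10/37) × (5/37) ≈ 0.0073046
P(defect | x) = 0.0531856 / 0.06457183 ≈ 0.824

0.824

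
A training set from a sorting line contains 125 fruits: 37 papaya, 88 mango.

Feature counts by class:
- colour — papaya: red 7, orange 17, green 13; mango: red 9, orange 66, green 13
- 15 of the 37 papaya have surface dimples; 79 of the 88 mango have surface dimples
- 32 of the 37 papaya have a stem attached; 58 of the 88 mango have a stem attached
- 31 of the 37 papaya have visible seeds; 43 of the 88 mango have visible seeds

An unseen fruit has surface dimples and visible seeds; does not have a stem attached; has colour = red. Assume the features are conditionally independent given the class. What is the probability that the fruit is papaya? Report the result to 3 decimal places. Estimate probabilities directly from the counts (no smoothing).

0.193

papaya: (37/125) × (7/37) × (15/37) × (5/37) × (31/37) ≈ 0.00257043
mango: (88/125) × (9/88) × (79/88) × (30/88) × (43/88) ≈ 0.0107672
P(papaya | x) = 0.00257043 / 0.01333763 ≈ 0.193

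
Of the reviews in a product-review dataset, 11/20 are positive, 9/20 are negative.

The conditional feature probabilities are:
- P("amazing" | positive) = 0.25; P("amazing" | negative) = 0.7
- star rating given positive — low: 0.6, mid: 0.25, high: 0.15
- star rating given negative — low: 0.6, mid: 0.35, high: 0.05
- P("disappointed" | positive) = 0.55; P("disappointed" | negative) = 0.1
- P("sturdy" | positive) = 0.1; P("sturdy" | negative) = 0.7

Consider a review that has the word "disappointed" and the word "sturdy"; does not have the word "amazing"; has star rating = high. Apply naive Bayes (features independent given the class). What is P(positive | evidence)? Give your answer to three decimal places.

positive: 0.55 × (1−0.25) × 0.15 × 0.55 × 0.1 = 0.003403125
negative: 0.45 × (1−0.7) × 0.05 × 0.1 × 0.7 = 0.0004725
P(positive | x) = 0.003403125 / 0.003875625 ≈ 0.878

0.878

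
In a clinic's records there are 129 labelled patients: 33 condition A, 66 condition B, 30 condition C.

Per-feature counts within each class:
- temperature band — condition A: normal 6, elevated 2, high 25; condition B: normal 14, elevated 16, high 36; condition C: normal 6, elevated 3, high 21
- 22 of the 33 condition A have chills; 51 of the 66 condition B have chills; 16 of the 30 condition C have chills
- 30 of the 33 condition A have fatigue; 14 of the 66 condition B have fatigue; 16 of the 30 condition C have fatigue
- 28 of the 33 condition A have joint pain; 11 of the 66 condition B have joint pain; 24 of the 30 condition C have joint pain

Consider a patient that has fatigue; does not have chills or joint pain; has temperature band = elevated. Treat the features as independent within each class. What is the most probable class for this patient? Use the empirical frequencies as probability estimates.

condition A: (33/129) × (2/33) × (11/33) × (30/33) × (5/33) ≈ 0.00071184
condition B: (66/129) × (16/66) × (15/66) × (14/66) × (55/66) ≈ 0.00498288
condition C: (30/129) × (3/30) × (14/30) × (16/30) × (6/30) ≈ 0.00115762
Highest score → condition B.

condition B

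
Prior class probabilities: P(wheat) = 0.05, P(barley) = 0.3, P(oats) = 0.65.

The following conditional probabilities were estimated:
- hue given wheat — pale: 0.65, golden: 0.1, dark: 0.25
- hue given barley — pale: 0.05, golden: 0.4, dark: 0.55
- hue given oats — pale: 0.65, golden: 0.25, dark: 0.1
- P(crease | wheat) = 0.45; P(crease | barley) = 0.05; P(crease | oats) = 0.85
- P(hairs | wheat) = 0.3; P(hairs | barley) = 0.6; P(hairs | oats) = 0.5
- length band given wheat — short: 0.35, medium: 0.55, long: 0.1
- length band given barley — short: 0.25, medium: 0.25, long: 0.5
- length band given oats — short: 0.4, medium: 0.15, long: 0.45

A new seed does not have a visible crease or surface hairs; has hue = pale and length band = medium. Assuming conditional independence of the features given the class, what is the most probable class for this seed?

wheat: 0.05 × 0.65 × (1−0.45) × (1−0.3) × 0.55 = 0.006881875
barley: 0.3 × 0.05 × (1−0.05) × (1−0.6) × 0.25 = 0.001425
oats: 0.65 × 0.65 × (1−0.85) × (1−0.5) × 0.15 = 0.004753125
Highest score → wheat.

wheat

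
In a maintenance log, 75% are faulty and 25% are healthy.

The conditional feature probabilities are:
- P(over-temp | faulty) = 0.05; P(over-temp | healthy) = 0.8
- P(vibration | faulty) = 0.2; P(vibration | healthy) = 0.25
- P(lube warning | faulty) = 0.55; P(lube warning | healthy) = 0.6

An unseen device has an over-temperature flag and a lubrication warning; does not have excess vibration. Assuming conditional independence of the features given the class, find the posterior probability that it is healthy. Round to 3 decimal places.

faulty: 0.75 × 0.05 × (1−0.2) × 0.55 = 0.0165
healthy: 0.25 × 0.8 × (1−0.25) × 0.6 = 0.09
P(healthy | x) = 0.09 / 0.1065 ≈ 0.845

0.845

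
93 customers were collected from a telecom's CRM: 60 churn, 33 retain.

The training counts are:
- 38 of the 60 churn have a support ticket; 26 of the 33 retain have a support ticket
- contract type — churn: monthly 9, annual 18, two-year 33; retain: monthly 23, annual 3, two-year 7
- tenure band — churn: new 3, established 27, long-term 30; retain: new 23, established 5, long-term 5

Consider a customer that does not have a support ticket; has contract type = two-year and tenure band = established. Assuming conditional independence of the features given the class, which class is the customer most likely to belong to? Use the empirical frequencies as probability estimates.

churn: (60/93) × (22/60) × (33/60) × (27/60) ≈ 0.0585484
retain: (33/93) × (7/33) × (7/33) × (5/33) ≈ 0.00241911
Highest score → churn.

churn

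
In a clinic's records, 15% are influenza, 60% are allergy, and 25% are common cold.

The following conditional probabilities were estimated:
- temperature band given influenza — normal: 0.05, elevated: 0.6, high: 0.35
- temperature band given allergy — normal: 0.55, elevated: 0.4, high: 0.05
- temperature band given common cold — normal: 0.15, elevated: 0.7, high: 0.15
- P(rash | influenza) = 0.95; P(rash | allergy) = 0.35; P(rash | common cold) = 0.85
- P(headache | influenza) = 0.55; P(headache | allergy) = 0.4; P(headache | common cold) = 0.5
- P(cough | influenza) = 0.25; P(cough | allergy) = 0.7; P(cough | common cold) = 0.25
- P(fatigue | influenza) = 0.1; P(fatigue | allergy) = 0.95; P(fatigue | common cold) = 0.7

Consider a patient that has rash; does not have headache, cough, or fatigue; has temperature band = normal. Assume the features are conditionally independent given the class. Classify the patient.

influenza: 0.15 × 0.05 × 0.95 × (1−0.55) × (1−0.25) × (1−0.1) = 0.00216421875
allergy: 0.6 × 0.55 × 0.35 × (1−0.4) × (1−0.7) × (1−0.95) = 0.0010395
common cold: 0.25 × 0.15 × 0.85 × (1−0.5) × (1−0.25) × (1−0.7) = 0.0035859375
Highest score → common cold.

common cold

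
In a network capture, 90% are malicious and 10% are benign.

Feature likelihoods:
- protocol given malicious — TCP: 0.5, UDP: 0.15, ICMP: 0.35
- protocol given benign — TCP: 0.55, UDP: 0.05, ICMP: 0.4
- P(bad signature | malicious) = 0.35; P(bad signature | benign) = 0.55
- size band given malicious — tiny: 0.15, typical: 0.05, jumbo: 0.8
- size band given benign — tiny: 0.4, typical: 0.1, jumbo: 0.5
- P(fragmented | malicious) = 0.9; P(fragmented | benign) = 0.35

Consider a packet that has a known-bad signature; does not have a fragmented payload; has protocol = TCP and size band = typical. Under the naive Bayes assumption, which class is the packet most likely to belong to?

malicious: 0.9 × 0.5 × 0.35 × 0.05 × (1−0.9) = 0.0007875
benign: 0.1 × 0.55 × 0.55 × 0.1 × (1−0.35) = 0.00196625
Highest score → benign.

benign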